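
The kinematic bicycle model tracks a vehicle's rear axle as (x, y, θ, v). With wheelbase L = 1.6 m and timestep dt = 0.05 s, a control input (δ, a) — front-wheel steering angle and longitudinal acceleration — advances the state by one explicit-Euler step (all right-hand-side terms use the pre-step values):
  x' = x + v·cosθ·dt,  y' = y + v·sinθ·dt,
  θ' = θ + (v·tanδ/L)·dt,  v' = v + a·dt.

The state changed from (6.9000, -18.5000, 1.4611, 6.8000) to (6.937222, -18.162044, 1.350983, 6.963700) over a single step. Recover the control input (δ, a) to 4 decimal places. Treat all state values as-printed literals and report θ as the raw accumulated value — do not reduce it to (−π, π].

δ = -0.4781, a = 3.2740

a = (v'−v)/dt = (0.163700)/0.05 = 3.2740
Δθ = θ'−θ = -0.110117;  (v·dt/L) = 6.8000·0.05/1.6 = 0.212500
tan δ = Δθ·L/(v·dt) = -0.518198  →  δ = -0.4781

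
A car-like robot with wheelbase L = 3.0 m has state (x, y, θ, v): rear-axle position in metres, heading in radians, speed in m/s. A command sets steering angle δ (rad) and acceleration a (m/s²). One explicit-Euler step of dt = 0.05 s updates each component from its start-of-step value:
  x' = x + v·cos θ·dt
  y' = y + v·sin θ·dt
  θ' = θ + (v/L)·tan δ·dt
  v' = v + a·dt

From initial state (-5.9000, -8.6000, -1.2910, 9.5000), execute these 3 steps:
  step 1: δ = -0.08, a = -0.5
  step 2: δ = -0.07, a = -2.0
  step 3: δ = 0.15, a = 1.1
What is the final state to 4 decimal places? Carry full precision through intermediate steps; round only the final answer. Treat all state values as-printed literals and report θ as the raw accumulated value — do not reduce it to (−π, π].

after step 1 (δ=-0.08, a=-0.5): (-5.768824, -9.056528, -1.303694, 9.475000)
after step 2 (δ=-0.07, a=-2.0): (-5.643783, -9.513479, -1.314766, 9.375000)
after step 3 (δ=0.15, a=1.1): (-5.525076, -9.966949, -1.291151, 9.430000)

(-5.5251, -9.9669, -1.2912, 9.4300)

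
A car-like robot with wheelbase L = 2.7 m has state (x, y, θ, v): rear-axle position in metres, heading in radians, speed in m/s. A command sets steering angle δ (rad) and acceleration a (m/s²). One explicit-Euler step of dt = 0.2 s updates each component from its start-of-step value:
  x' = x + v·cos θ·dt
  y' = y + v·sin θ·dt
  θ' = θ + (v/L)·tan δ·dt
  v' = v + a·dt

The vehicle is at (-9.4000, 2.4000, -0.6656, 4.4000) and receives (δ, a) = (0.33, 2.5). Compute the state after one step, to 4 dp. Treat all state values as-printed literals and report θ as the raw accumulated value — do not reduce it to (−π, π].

(-8.7078, 1.8566, -0.5540, 4.9000)

x' = -9.4000 + 4.4000·cos(-0.6656)·0.2 = -8.7078
y' = 2.4000 + 4.4000·sin(-0.6656)·0.2 = 1.8566
θ' = -0.6656 + (4.4000/2.7)·tan(0.33)·0.2 = -0.5540
v' = 4.4000 + 2.5000·0.2 = 4.9000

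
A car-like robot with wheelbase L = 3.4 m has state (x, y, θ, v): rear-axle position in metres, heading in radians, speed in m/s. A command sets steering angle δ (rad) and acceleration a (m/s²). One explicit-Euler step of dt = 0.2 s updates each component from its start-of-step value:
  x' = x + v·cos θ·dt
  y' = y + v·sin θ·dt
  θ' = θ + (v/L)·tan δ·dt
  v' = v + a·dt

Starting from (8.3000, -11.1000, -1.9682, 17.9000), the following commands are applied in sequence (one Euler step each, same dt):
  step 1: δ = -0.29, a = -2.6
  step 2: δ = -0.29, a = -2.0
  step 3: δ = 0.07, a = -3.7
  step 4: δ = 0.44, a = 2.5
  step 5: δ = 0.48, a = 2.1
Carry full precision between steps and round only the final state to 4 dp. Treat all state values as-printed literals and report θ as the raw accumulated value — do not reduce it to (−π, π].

(-2.4752, -23.6615, -1.5551, 17.1600)

after step 1 (δ=-0.29, a=-2.6): (6.914448, -14.401007, -2.282411, 17.380000)
after step 2 (δ=-0.29, a=-2.0): (4.644420, -17.033411, -2.587494, 16.980000)
after step 3 (δ=0.07, a=-3.7): (1.756546, -18.820307, -2.517462, 16.240000)
after step 4 (δ=0.44, a=2.5): (-0.879114, -20.718412, -2.067728, 16.740000)
after step 5 (δ=0.48, a=2.1): (-2.475209, -23.661469, -1.555080, 17.160000)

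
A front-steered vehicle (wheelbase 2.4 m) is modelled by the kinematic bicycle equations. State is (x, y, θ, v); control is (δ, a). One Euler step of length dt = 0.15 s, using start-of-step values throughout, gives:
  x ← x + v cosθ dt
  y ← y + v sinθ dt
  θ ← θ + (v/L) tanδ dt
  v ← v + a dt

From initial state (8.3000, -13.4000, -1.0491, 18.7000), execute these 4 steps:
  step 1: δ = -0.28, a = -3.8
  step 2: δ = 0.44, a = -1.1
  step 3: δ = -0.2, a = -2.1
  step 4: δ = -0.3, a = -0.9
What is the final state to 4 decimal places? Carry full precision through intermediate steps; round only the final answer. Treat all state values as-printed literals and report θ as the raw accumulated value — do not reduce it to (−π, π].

(13.2242, -22.8664, -1.4206, 17.5150)

after step 1 (δ=-0.28, a=-3.8): (9.697876, -15.831865, -1.385179, 18.130000)
after step 2 (δ=0.44, a=-1.1): (10.199768, -18.504651, -0.851726, 17.965000)
after step 3 (δ=-0.2, a=-2.1): (11.974761, -20.532230, -1.079331, 17.650000)
after step 4 (δ=-0.3, a=-0.9): (13.224164, -22.866379, -1.420568, 17.515000)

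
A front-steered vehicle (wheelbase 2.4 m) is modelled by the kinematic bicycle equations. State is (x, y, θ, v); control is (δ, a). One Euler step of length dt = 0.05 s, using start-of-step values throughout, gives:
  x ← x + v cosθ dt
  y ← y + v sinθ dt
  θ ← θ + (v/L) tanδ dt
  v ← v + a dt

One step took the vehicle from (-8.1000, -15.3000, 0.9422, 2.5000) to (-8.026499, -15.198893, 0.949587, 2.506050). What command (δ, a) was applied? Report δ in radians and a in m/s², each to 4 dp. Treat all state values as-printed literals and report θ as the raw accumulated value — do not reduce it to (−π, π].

a = (v'−v)/dt = (0.006050)/0.05 = 0.1210
Δθ = θ'−θ = 0.007387;  (v·dt/L) = 2.5000·0.05/2.4 = 0.052083
tan δ = Δθ·L/(v·dt) = 0.141830  →  δ = 0.1409

δ = 0.1409, a = 0.1210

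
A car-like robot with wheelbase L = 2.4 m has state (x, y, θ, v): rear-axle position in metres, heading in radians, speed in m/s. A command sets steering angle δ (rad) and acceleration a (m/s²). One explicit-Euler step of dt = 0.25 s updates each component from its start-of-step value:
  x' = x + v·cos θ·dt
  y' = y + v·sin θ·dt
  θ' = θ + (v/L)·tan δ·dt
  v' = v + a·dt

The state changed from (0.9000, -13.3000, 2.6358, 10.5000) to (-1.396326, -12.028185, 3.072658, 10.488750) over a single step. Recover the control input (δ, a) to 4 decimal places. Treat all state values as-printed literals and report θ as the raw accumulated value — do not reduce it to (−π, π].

a = (v'−v)/dt = (-0.011250)/0.25 = -0.0450
Δθ = θ'−θ = 0.436858;  (v·dt/L) = 10.5000·0.25/2.4 = 1.093750
tan δ = Δθ·L/(v·dt) = 0.399413  →  δ = 0.3800

δ = 0.3800, a = -0.0450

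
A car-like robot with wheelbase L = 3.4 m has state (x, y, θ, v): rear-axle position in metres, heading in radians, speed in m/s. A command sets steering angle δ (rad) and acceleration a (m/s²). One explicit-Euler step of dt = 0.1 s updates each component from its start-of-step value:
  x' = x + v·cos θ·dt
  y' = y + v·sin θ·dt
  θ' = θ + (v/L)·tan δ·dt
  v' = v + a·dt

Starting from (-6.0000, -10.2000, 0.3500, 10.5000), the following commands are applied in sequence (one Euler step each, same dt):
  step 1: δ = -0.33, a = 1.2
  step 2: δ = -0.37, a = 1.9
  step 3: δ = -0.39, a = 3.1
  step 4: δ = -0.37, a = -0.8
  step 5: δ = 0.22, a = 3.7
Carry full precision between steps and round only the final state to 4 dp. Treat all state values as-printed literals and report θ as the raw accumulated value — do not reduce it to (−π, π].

after step 1 (δ=-0.33, a=1.2): (-5.013659, -9.839957, 0.244220, 10.620000)
after step 2 (δ=-0.37, a=1.9): (-3.983172, -9.583166, 0.123070, 10.810000)
after step 3 (δ=-0.39, a=3.1): (-2.910348, -9.450463, -0.007621, 11.120000)
after step 4 (δ=-0.37, a=-0.8): (-1.798381, -9.458937, -0.134475, 11.040000)
after step 5 (δ=0.22, a=3.7): (-0.704348, -9.606951, -0.061865, 11.410000)

(-0.7043, -9.6070, -0.0619, 11.4100)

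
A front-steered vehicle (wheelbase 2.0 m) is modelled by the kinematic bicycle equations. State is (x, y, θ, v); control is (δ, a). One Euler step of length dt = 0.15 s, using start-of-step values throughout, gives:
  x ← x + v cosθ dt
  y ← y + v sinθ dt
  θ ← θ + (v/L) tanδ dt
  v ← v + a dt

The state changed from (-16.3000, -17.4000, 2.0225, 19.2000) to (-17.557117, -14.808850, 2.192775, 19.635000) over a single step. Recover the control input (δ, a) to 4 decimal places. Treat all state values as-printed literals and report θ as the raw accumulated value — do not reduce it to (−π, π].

a = (v'−v)/dt = (0.435000)/0.15 = 2.9000
Δθ = θ'−θ = 0.170275;  (v·dt/L) = 19.2000·0.15/2.0 = 1.440000
tan δ = Δθ·L/(v·dt) = 0.118247  →  δ = 0.1177

δ = 0.1177, a = 2.9000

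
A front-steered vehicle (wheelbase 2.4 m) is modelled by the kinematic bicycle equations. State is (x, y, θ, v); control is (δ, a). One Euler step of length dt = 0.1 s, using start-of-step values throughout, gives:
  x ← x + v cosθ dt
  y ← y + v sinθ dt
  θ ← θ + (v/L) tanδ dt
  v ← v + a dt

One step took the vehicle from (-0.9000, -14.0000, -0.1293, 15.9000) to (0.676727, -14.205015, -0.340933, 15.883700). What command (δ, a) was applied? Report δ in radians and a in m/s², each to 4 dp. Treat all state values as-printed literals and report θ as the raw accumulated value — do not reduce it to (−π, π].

a = (v'−v)/dt = (-0.016300)/0.1 = -0.1630
Δθ = θ'−θ = -0.211633;  (v·dt/L) = 15.9000·0.1/2.4 = 0.662500
tan δ = Δθ·L/(v·dt) = -0.319446  →  δ = -0.3092

δ = -0.3092, a = -0.1630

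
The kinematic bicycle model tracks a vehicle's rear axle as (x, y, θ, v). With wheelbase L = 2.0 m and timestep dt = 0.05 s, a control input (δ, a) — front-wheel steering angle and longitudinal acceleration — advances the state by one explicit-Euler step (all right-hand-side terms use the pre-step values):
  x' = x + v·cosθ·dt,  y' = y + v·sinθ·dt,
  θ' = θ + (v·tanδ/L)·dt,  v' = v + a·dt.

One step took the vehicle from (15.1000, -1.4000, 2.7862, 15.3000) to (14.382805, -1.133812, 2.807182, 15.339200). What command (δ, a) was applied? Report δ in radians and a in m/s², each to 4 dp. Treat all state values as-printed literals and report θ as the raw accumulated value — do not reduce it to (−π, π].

a = (v'−v)/dt = (0.039200)/0.05 = 0.7840
Δθ = θ'−θ = 0.020982;  (v·dt/L) = 15.3000·0.05/2.0 = 0.382500
tan δ = Δθ·L/(v·dt) = 0.054855  →  δ = 0.0548

δ = 0.0548, a = 0.7840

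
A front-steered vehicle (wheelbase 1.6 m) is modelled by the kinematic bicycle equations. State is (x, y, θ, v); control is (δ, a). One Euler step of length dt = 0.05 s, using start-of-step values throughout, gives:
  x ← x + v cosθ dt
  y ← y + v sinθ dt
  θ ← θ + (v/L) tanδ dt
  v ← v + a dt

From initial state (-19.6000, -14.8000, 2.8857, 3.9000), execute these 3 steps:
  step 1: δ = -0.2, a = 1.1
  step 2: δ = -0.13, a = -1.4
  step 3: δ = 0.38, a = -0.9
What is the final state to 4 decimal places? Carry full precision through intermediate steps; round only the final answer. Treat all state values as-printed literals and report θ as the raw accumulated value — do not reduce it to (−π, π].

(-20.1644, -14.6391, 2.8933, 3.8400)

after step 1 (δ=-0.2, a=1.1): (-19.788650, -14.750644, 2.860995, 3.955000)
after step 2 (δ=-0.13, a=-1.4): (-19.978666, -14.695881, 2.844836, 3.885000)
after step 3 (δ=0.38, a=-0.9): (-20.164426, -14.639078, 2.893328, 3.840000)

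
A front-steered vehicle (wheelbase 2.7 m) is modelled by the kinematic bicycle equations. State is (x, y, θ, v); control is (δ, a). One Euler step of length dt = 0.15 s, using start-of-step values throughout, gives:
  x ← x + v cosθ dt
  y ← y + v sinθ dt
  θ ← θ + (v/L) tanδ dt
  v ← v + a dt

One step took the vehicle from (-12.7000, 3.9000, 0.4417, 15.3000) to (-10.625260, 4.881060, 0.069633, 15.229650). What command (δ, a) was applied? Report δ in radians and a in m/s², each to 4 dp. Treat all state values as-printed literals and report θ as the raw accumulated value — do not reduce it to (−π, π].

δ = -0.4126, a = -0.4690

a = (v'−v)/dt = (-0.070350)/0.15 = -0.4690
Δθ = θ'−θ = -0.372067;  (v·dt/L) = 15.3000·0.15/2.7 = 0.850000
tan δ = Δθ·L/(v·dt) = -0.437726  →  δ = -0.4126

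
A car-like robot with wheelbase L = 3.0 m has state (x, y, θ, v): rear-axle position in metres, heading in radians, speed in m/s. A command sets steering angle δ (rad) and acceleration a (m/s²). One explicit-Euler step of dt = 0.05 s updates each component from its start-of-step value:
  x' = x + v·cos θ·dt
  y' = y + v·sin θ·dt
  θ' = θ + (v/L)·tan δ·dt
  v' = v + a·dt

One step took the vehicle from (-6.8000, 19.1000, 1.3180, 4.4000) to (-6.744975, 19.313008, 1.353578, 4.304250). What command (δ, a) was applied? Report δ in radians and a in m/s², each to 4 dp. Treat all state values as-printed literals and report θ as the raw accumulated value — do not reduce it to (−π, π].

a = (v'−v)/dt = (-0.095750)/0.05 = -1.9150
Δθ = θ'−θ = 0.035578;  (v·dt/L) = 4.4000·0.05/3.0 = 0.073333
tan δ = Δθ·L/(v·dt) = 0.485155  →  δ = 0.4517

δ = 0.4517, a = -1.9150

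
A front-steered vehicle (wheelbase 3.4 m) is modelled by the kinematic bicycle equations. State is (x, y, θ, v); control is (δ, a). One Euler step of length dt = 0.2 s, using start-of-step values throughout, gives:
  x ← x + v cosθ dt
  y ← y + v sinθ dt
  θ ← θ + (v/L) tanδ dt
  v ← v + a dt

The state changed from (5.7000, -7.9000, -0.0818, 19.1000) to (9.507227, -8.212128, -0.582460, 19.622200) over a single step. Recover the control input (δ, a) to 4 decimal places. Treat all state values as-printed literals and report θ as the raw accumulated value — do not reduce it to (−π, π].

a = (v'−v)/dt = (0.522200)/0.2 = 2.6110
Δθ = θ'−θ = -0.500660;  (v·dt/L) = 19.1000·0.2/3.4 = 1.123529
tan δ = Δθ·L/(v·dt) = -0.445614  →  δ = -0.4192

δ = -0.4192, a = 2.6110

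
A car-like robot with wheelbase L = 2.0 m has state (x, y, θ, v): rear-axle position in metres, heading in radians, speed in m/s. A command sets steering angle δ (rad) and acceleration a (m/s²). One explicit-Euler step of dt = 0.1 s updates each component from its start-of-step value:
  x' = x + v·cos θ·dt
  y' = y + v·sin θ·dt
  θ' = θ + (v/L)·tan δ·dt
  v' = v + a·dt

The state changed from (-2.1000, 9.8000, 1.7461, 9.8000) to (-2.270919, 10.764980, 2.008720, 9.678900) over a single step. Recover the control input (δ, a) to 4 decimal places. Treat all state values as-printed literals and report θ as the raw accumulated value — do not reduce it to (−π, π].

a = (v'−v)/dt = (-0.121100)/0.1 = -1.2110
Δθ = θ'−θ = 0.262620;  (v·dt/L) = 9.8000·0.1/2.0 = 0.490000
tan δ = Δθ·L/(v·dt) = 0.535959  →  δ = 0.4920

δ = 0.4920, a = -1.2110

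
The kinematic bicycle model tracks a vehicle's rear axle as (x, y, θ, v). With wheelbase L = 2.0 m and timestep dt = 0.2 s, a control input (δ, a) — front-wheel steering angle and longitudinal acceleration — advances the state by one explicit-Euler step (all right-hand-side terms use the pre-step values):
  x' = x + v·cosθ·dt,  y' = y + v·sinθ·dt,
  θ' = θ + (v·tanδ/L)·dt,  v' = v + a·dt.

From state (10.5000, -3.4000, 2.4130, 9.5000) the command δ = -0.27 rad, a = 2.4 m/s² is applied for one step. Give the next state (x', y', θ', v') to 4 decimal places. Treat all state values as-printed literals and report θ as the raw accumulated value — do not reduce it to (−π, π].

(9.0824, -2.1349, 2.1501, 9.9800)

x' = 10.5000 + 9.5000·cos(2.4130)·0.2 = 9.0824
y' = -3.4000 + 9.5000·sin(2.4130)·0.2 = -2.1349
θ' = 2.4130 + (9.5000/2.0)·tan(-0.27)·0.2 = 2.1501
v' = 9.5000 + 2.4000·0.2 = 9.9800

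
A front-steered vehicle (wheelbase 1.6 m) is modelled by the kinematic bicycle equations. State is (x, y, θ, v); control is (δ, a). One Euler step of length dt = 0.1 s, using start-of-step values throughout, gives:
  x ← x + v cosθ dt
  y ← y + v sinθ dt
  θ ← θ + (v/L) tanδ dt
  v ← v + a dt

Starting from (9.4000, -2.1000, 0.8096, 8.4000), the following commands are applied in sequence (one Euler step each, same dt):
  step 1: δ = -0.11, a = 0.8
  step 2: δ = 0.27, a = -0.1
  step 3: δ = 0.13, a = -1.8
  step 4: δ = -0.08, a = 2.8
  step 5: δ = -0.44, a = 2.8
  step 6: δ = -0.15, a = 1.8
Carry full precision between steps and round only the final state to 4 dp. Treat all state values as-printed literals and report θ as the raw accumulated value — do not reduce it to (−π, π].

(12.8036, 1.6696, 0.5902, 9.0300)

after step 1 (δ=-0.11, a=0.8): (9.979422, -1.491830, 0.751616, 8.480000)
after step 2 (δ=0.27, a=-0.1): (10.598959, -0.912799, 0.898298, 8.470000)
after step 3 (δ=0.13, a=-1.8): (11.126592, -0.250218, 0.967507, 8.290000)
after step 4 (δ=-0.08, a=2.8): (11.596928, 0.432442, 0.925968, 8.570000)
after step 5 (δ=-0.44, a=2.8): (12.112038, 1.117359, 0.673806, 8.850000)
after step 6 (δ=-0.15, a=1.8): (12.803623, 1.669568, 0.590210, 9.030000)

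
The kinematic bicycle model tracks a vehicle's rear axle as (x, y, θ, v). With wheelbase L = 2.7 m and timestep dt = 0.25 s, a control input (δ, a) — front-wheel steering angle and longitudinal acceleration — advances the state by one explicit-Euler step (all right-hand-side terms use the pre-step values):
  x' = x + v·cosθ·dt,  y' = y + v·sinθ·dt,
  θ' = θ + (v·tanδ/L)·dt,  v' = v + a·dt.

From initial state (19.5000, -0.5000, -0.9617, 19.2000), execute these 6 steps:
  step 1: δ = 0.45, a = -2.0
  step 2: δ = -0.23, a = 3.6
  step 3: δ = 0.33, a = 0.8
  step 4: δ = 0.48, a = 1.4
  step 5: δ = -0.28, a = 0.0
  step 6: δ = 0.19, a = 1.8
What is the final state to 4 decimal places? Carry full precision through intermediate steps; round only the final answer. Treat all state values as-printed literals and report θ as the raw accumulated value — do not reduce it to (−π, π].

after step 1 (δ=0.45, a=-2.0): (22.246207, -4.436794, -0.102935, 18.700000)
after step 2 (δ=-0.23, a=3.6): (26.896462, -4.917168, -0.508350, 19.600000)
after step 3 (δ=0.33, a=0.8): (31.176850, -7.302178, 0.113269, 19.800000)
after step 4 (δ=0.48, a=1.4): (36.095130, -6.742695, 1.067722, 20.150000)
after step 5 (δ=-0.28, a=0.0): (38.523816, -2.329319, 0.531220, 20.150000)
after step 6 (δ=0.19, a=1.8): (42.867095, 0.222607, 0.890039, 20.600000)

(42.8671, 0.2226, 0.8900, 20.6000)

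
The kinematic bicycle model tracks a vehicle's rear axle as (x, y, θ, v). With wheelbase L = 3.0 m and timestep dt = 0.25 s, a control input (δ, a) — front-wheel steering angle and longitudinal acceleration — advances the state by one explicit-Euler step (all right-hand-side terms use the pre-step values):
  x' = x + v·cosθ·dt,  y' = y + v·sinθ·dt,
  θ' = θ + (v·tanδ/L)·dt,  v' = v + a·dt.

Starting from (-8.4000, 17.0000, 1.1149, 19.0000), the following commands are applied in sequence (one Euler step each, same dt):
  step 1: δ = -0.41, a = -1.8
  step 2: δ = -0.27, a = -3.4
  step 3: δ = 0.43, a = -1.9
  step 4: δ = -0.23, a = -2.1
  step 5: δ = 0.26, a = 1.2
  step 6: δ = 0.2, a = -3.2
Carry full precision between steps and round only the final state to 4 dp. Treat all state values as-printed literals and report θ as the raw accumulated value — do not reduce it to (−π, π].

(12.8602, 30.0299, 0.9967, 16.2000)

after step 1 (δ=-0.41, a=-1.8): (-6.308730, 21.264867, 0.426734, 18.550000)
after step 2 (δ=-0.27, a=-3.4): (-2.087110, 23.184328, -0.001088, 17.700000)
after step 3 (δ=0.43, a=-1.9): (2.337887, 23.179513, 0.675378, 17.225000)
after step 4 (δ=-0.23, a=-2.1): (5.698789, 25.871748, 0.339285, 16.700000)
after step 5 (δ=0.26, a=1.2): (9.635785, 27.261241, 0.709498, 17.000000)
after step 6 (δ=0.2, a=-3.2): (12.860213, 30.029916, 0.996671, 16.200000)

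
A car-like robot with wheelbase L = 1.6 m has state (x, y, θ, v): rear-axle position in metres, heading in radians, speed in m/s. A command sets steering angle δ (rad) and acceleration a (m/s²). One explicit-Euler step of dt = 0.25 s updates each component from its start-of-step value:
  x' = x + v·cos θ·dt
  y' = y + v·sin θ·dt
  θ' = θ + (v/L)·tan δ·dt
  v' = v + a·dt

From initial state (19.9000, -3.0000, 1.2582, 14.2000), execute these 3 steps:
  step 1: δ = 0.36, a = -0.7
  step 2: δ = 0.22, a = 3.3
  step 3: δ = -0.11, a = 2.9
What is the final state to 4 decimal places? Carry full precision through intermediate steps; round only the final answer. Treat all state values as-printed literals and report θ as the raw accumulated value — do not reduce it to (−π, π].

after step 1 (δ=0.36, a=-0.7): (20.991732, 0.377961, 2.093344, 14.025000)
after step 2 (δ=0.22, a=3.3): (19.241800, 3.416304, 2.583385, 14.850000)
after step 3 (δ=-0.11, a=2.9): (16.092837, 5.382692, 2.327116, 15.575000)

(16.0928, 5.3827, 2.3271, 15.5750)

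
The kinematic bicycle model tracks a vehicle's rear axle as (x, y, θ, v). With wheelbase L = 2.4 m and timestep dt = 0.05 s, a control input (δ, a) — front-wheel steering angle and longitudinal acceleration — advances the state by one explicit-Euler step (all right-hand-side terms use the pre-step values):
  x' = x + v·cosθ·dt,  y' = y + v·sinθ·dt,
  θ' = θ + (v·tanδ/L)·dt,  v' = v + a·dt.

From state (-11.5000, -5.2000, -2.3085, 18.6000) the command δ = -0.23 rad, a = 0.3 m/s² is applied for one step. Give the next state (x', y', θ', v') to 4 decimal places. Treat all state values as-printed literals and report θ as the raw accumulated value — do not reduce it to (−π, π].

x' = -11.5000 + 18.6000·cos(-2.3085)·0.05 = -12.1255
y' = -5.2000 + 18.6000·sin(-2.3085)·0.05 = -5.8882
θ' = -2.3085 + (18.6000/2.4)·tan(-0.23)·0.05 = -2.3992
v' = 18.6000 + 0.3000·0.05 = 18.6150

(-12.1255, -5.8882, -2.3992, 18.6150)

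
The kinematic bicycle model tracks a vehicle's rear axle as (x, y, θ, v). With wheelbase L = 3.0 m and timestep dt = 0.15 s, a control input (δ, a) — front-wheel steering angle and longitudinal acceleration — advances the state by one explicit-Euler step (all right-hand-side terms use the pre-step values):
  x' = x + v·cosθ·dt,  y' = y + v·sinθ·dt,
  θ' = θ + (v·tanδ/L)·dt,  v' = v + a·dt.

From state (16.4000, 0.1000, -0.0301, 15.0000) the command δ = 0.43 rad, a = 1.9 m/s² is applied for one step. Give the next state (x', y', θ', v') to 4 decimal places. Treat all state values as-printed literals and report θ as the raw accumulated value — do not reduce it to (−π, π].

x' = 16.4000 + 15.0000·cos(-0.0301)·0.15 = 18.6490
y' = 0.1000 + 15.0000·sin(-0.0301)·0.15 = 0.0323
θ' = -0.0301 + (15.0000/3.0)·tan(0.43)·0.15 = 0.3139
v' = 15.0000 + 1.9000·0.15 = 15.2850

(18.6490, 0.0323, 0.3139, 15.2850)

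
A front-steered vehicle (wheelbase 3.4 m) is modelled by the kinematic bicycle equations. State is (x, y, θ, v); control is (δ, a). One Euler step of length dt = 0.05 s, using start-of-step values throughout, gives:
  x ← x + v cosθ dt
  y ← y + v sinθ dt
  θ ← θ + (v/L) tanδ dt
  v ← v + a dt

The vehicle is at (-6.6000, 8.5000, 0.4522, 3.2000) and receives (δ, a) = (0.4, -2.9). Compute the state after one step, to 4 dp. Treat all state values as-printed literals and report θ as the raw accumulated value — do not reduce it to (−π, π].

(-6.4561, 8.5699, 0.4721, 3.0550)

x' = -6.6000 + 3.2000·cos(0.4522)·0.05 = -6.4561
y' = 8.5000 + 3.2000·sin(0.4522)·0.05 = 8.5699
θ' = 0.4522 + (3.2000/3.4)·tan(0.4)·0.05 = 0.4721
v' = 3.2000 − 2.9000·0.05 = 3.0550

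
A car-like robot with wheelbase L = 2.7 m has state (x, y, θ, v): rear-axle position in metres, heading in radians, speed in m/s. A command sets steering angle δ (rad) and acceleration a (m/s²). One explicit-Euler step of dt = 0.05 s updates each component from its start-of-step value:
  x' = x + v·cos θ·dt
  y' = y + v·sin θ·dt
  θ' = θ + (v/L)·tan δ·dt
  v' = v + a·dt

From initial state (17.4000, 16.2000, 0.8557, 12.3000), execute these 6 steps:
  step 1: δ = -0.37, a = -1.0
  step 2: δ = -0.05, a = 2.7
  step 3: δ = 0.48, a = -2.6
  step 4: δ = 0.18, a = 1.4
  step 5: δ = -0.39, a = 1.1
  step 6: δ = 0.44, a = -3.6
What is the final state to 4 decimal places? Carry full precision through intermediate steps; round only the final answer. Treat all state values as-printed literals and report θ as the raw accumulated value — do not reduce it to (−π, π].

after step 1 (δ=-0.37, a=-1.0): (17.803249, 16.664344, 0.767353, 12.250000)
after step 2 (δ=-0.05, a=2.7): (18.244097, 17.089561, 0.756001, 12.385000)
after step 3 (δ=0.48, a=-2.6): (18.694654, 17.514377, 0.875404, 12.255000)
after step 4 (δ=0.18, a=1.4): (19.087234, 17.984849, 0.916701, 12.325000)
after step 5 (δ=-0.39, a=1.1): (19.462186, 18.473904, 0.822882, 12.380000)
after step 6 (δ=0.44, a=-3.6): (19.883175, 18.927698, 0.930813, 12.200000)

(19.8832, 18.9277, 0.9308, 12.2000)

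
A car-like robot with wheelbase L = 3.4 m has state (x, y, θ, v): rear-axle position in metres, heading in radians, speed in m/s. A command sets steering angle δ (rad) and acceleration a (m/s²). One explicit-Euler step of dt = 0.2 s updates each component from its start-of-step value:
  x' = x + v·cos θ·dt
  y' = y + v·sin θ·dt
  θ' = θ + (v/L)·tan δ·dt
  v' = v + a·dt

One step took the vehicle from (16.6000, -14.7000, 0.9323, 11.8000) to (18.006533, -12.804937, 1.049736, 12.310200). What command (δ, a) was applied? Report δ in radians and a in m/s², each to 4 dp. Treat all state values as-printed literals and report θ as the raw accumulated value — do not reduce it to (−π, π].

δ = 0.1676, a = 2.5510

a = (v'−v)/dt = (0.510200)/0.2 = 2.5510
Δθ = θ'−θ = 0.117436;  (v·dt/L) = 11.8000·0.2/3.4 = 0.694118
tan δ = Δθ·L/(v·dt) = 0.169187  →  δ = 0.1676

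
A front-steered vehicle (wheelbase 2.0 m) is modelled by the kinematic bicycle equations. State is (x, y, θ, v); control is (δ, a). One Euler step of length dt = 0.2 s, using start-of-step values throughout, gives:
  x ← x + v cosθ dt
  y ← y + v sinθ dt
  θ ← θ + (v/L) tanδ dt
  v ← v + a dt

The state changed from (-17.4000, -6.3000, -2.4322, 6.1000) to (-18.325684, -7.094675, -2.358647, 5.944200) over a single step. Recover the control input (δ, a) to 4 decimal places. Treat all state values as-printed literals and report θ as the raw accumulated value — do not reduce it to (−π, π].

δ = 0.1200, a = -0.7790

a = (v'−v)/dt = (-0.155800)/0.2 = -0.7790
Δθ = θ'−θ = 0.073553;  (v·dt/L) = 6.1000·0.2/2.0 = 0.610000
tan δ = Δθ·L/(v·dt) = 0.120579  →  δ = 0.1200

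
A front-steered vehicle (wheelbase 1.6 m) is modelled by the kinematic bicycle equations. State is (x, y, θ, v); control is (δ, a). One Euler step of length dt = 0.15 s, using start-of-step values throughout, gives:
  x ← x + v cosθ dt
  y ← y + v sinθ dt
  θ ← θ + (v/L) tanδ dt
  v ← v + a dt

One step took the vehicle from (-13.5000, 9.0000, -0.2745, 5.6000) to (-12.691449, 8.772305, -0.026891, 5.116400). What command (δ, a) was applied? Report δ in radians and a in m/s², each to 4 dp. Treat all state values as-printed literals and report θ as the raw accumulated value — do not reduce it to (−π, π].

a = (v'−v)/dt = (-0.483600)/0.15 = -3.2240
Δθ = θ'−θ = 0.247609;  (v·dt/L) = 5.6000·0.15/1.6 = 0.525000
tan δ = Δθ·L/(v·dt) = 0.471636  →  δ = 0.4407

δ = 0.4407, a = -3.2240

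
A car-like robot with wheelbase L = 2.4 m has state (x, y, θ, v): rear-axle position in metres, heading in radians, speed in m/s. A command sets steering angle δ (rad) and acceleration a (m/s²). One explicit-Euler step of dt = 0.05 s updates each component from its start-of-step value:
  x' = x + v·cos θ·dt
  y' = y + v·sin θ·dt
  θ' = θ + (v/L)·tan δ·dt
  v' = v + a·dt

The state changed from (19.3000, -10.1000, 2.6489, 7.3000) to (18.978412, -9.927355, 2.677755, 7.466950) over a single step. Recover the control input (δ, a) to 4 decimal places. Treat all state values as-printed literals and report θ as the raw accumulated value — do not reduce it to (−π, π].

a = (v'−v)/dt = (0.166950)/0.05 = 3.3390
Δθ = θ'−θ = 0.028855;  (v·dt/L) = 7.3000·0.05/2.4 = 0.152083
tan δ = Δθ·L/(v·dt) = 0.189732  →  δ = 0.1875

δ = 0.1875, a = 3.3390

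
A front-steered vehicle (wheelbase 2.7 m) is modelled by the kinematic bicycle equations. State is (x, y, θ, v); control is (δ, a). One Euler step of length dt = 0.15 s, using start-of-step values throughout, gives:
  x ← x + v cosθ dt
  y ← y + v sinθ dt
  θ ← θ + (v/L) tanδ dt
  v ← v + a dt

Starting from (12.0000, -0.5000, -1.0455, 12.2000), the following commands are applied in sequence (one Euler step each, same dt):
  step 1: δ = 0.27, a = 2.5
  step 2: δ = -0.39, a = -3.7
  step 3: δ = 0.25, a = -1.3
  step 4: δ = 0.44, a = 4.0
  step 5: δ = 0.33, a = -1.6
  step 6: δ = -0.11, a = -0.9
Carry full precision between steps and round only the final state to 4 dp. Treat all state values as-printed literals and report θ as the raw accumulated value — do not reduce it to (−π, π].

after step 1 (δ=0.27, a=2.5): (12.917689, -2.083271, -0.857919, 12.575000)
after step 2 (δ=-0.39, a=-3.7): (14.151321, -3.510188, -1.145087, 12.020000)
after step 3 (δ=0.25, a=-1.3): (14.895900, -5.152263, -0.974575, 11.825000)
after step 4 (δ=0.44, a=4.0): (15.891895, -6.619977, -0.665299, 12.425000)
after step 5 (δ=0.33, a=-1.6): (17.358168, -7.770458, -0.428861, 12.185000)
after step 6 (δ=-0.11, a=-0.9): (19.020396, -8.530502, -0.503627, 12.050000)

(19.0204, -8.5305, -0.5036, 12.0500)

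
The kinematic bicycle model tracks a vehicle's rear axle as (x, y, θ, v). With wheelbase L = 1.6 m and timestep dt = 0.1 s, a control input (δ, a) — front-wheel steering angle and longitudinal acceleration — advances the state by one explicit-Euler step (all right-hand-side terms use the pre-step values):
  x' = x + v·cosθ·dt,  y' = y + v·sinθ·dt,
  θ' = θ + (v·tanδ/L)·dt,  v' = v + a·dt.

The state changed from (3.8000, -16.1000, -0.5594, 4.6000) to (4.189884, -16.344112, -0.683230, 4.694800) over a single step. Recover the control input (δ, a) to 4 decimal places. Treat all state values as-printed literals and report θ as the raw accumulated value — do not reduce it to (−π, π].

δ = -0.4067, a = 0.9480

a = (v'−v)/dt = (0.094800)/0.1 = 0.9480
Δθ = θ'−θ = -0.123830;  (v·dt/L) = 4.6000·0.1/1.6 = 0.287500
tan δ = Δθ·L/(v·dt) = -0.430713  →  δ = -0.4067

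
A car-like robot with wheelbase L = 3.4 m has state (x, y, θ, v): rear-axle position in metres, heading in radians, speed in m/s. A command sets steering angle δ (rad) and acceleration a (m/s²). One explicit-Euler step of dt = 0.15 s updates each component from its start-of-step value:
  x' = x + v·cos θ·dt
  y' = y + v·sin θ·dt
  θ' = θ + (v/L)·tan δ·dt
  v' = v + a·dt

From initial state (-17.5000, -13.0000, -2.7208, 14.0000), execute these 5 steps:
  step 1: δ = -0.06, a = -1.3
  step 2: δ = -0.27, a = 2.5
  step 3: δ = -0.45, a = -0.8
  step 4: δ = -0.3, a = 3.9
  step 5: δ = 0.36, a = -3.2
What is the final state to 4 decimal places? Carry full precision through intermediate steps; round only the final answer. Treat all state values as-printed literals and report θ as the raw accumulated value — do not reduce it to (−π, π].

(-27.6278, -14.2988, -3.1773, 14.1650)

after step 1 (δ=-0.06, a=-1.3): (-19.416807, -13.857817, -2.757903, 13.805000)
after step 2 (δ=-0.27, a=2.5): (-21.336993, -14.632990, -2.926461, 14.180000)
after step 3 (δ=-0.45, a=-0.8): (-23.414962, -15.087053, -3.228655, 14.060000)
after step 4 (δ=-0.3, a=3.9): (-25.515974, -14.903670, -3.420534, 14.645000)
after step 5 (δ=0.36, a=-3.2): (-27.627814, -14.298821, -3.177339, 14.165000)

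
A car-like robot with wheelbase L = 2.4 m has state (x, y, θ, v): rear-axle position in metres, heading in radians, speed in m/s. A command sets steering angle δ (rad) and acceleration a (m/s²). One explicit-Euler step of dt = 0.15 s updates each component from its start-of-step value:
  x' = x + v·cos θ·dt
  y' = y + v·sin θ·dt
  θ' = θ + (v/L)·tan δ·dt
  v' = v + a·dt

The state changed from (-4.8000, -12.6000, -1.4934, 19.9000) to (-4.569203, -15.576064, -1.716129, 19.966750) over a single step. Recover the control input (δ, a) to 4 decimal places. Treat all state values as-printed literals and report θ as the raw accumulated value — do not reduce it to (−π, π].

δ = -0.1772, a = 0.4450

a = (v'−v)/dt = (0.066750)/0.15 = 0.4450
Δθ = θ'−θ = -0.222729;  (v·dt/L) = 19.9000·0.15/2.4 = 1.243750
tan δ = Δθ·L/(v·dt) = -0.179079  →  δ = -0.1772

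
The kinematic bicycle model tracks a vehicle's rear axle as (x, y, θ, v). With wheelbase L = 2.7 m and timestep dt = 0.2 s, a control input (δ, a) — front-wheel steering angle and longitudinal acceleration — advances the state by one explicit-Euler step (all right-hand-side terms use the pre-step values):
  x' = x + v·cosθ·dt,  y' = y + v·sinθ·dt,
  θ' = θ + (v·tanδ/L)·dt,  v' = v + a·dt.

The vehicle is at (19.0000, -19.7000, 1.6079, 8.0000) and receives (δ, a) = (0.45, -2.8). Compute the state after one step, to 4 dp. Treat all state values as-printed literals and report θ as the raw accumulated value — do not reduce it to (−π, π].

x' = 19.0000 + 8.0000·cos(1.6079)·0.2 = 18.9406
y' = -19.7000 + 8.0000·sin(1.6079)·0.2 = -18.1011
θ' = 1.6079 + (8.0000/2.7)·tan(0.45)·0.2 = 1.8942
v' = 8.0000 − 2.8000·0.2 = 7.4400

(18.9406, -18.1011, 1.8942, 7.4400)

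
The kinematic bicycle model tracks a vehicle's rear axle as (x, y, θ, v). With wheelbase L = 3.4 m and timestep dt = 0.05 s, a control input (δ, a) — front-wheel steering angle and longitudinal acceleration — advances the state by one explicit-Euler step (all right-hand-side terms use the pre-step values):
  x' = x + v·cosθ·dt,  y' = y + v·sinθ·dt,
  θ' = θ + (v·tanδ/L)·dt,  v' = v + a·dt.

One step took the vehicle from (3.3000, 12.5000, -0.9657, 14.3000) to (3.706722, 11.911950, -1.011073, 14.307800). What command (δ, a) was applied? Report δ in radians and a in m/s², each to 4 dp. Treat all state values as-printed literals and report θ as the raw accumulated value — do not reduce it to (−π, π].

a = (v'−v)/dt = (0.007800)/0.05 = 0.1560
Δθ = θ'−θ = -0.045373;  (v·dt/L) = 14.3000·0.05/3.4 = 0.210294
tan δ = Δθ·L/(v·dt) = -0.215760  →  δ = -0.2125

δ = -0.2125, a = 0.1560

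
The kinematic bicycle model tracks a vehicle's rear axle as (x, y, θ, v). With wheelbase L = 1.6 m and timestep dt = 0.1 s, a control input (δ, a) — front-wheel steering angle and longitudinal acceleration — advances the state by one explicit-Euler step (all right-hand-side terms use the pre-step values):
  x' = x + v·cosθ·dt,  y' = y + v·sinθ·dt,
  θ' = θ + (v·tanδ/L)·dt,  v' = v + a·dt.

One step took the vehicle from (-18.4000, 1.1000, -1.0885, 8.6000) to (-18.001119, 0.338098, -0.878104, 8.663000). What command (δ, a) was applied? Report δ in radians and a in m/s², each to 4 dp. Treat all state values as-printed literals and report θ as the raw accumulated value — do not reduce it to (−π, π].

a = (v'−v)/dt = (0.063000)/0.1 = 0.6300
Δθ = θ'−θ = 0.210396;  (v·dt/L) = 8.6000·0.1/1.6 = 0.537500
tan δ = Δθ·L/(v·dt) = 0.391434  →  δ = 0.3731

δ = 0.3731, a = 0.6300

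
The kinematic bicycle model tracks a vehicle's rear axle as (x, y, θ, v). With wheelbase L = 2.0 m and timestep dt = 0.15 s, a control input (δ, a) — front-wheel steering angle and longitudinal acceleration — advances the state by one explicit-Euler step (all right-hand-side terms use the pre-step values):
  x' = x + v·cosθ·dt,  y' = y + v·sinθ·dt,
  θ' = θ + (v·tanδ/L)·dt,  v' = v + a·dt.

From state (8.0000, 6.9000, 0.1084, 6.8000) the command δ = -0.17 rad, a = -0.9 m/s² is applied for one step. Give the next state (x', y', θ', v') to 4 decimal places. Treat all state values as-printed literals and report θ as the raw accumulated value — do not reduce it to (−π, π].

x' = 8.0000 + 6.8000·cos(0.1084)·0.15 = 9.0140
y' = 6.9000 + 6.8000·sin(0.1084)·0.15 = 7.0104
θ' = 0.1084 + (6.8000/2.0)·tan(-0.17)·0.15 = 0.0209
v' = 6.8000 − 0.9000·0.15 = 6.6650

(9.0140, 7.0104, 0.0209, 6.6650)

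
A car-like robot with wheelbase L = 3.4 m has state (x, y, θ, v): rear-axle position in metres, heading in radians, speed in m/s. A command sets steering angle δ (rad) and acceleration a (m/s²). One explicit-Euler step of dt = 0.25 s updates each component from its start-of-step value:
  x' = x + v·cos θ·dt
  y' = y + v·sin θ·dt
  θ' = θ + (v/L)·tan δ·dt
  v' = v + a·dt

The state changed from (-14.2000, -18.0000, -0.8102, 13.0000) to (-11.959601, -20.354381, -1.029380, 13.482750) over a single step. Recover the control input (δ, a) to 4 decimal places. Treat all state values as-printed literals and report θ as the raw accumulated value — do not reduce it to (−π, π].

a = (v'−v)/dt = (0.482750)/0.25 = 1.9310
Δθ = θ'−θ = -0.219180;  (v·dt/L) = 13.0000·0.25/3.4 = 0.955882
tan δ = Δθ·L/(v·dt) = -0.229296  →  δ = -0.2254

δ = -0.2254, a = 1.9310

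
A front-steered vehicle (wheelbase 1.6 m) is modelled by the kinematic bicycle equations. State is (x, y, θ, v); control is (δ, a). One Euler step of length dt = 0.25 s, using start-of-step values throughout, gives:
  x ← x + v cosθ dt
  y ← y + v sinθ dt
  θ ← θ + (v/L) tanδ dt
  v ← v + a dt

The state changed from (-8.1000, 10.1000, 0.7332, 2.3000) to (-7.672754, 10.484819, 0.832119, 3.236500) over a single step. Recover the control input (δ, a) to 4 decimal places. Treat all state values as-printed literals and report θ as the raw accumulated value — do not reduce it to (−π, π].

a = (v'−v)/dt = (0.936500)/0.25 = 3.7460
Δθ = θ'−θ = 0.098919;  (v·dt/L) = 2.3000·0.25/1.6 = 0.359375
tan δ = Δθ·L/(v·dt) = 0.275253  →  δ = 0.2686

δ = 0.2686, a = 3.7460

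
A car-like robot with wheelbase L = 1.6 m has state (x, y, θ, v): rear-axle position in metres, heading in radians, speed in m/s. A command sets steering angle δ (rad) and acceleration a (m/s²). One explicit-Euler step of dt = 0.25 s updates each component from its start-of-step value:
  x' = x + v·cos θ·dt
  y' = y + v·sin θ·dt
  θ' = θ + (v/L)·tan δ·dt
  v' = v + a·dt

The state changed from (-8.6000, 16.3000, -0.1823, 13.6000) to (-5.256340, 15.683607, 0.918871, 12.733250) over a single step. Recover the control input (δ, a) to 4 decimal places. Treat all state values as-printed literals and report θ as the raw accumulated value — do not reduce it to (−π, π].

a = (v'−v)/dt = (-0.866750)/0.25 = -3.4670
Δθ = θ'−θ = 1.101171;  (v·dt/L) = 13.6000·0.25/1.6 = 2.125000
tan δ = Δθ·L/(v·dt) = 0.518198  →  δ = 0.4781

δ = 0.4781, a = -3.4670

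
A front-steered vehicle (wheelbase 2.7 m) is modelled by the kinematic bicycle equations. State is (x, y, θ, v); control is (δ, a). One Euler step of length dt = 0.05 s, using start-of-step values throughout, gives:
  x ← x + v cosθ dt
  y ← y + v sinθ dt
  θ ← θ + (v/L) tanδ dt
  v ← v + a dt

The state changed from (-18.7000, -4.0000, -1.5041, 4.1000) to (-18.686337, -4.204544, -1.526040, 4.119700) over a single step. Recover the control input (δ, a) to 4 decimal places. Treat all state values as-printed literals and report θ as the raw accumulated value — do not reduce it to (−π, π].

a = (v'−v)/dt = (0.019700)/0.05 = 0.3940
Δθ = θ'−θ = -0.021940;  (v·dt/L) = 4.1000·0.05/2.7 = 0.075926
tan δ = Δθ·L/(v·dt) = -0.288966  →  δ = -0.2813

δ = -0.2813, a = 0.3940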